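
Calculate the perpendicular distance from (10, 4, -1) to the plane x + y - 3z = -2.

distance = |a·x₀ + b·y₀ + c·z₀ - d| / √(a² + b² + c²)
  = |1·10 + 1·4 + (-3)·(-1) - (-2)| / √(1² + 1² + (-3)²)
  = |10 + 4 + 3 + 2| / √(1 + 1 + 9)
  = |19| / √11
  = 19 / 3.317
  ≈ 5.729

5.729


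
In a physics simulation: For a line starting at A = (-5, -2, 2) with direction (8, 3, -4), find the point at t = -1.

P(t) = A + t·d
  = (-5 + 8·(-1), -2 + 3·(-1), 2 + (-4)·(-1))
  = (-5 - 8, -2 - 3, 2 + 4)
  = (-13, -5, 6)

(-13, -5, 6)


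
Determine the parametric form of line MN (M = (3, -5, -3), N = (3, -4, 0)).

Direction vector d = N - M = (3 - 3, -4 + 5, 0 + 3) = (0, 1, 3)
Parametric form r = M + t·d:
x = 3, y = -5 + t, z = -3 + 3t

x = 3, y = -5 + t, z = -3 + 3t


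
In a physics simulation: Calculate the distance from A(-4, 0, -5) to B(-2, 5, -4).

d = √[(x₂-x₁)² + (y₂-y₁)² + (z₂-z₁)²]
  = √[2² + 5² + 1²]
  = √[4 + 25 + 1]
  = √30
  ≈ 5.477

5.477


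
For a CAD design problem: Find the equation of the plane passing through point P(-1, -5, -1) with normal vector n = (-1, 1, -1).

The plane through P with normal n = (a, b, c) satisfies n·(r - P) = 0,
i.e. ax + by + cz = a·x₀ + b·y₀ + c·z₀.
d = (-1)·(-1) + 1·(-5) + (-1)·(-1)
  = 1 - 5 + 1
  = -3
Equation: -x + y - z = -3

-x + y - z = -3


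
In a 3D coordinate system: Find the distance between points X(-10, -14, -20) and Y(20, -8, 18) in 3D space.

d = √[(x₂-x₁)² + (y₂-y₁)² + (z₂-z₁)²]
  = √[30² + 6² + 38²]
  = √[900 + 36 + 1444]
  = √2380
  ≈ 48.79

48.79


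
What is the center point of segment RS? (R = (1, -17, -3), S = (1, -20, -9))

M = ((x₁+x₂)/2, (y₁+y₂)/2, (z₁+z₂)/2)
  = ((1 + 1)/2, (-17 - 20)/2, (-3 - 9)/2)
  = (2/2, -37/2, -12/2)
  = (1, -18.5, -6)

(1, -18.5, -6)


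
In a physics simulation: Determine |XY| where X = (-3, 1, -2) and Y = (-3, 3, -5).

d = √[(x₂-x₁)² + (y₂-y₁)² + (z₂-z₁)²]
  = √[0² + 2² + (-3)²]
  = √[0 + 4 + 9]
  = √13
  ≈ 3.606

3.606


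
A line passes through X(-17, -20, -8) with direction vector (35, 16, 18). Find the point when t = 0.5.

P(t) = X + t·d
  = (-17 + 35·0.5, -20 + 16·0.5, -8 + 18·0.5)
  = (-17 + 17.5, -20 + 8, -8 + 9)
  = (0.5, -12, 1)

(0.5, -12, 1)


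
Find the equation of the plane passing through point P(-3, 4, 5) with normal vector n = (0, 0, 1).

The plane through P with normal n = (a, b, c) satisfies n·(r - P) = 0,
i.e. ax + by + cz = a·x₀ + b·y₀ + c·z₀.
d = 0·(-3) + 0·4 + 1·5
  = 0 + 0 + 5
  = 5
Equation: z = 5

z = 5


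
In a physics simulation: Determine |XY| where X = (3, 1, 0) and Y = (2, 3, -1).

d = √[(x₂-x₁)² + (y₂-y₁)² + (z₂-z₁)²]
  = √[(-1)² + 2² + (-1)²]
  = √[1 + 4 + 1]
  = √6
  ≈ 2.449

2.449


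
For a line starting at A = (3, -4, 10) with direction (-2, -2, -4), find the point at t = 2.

P(t) = A + t·d
  = (3 + (-2)·2, -4 + (-2)·2, 10 + (-4)·2)
  = (3 - 4, -4 - 4, 10 - 8)
  = (-1, -8, 2)

(-1, -8, 2)


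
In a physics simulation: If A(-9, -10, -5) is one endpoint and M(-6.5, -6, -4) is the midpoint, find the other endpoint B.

B = 2M - A
  = (2·(-6.5) - (-9), 2·(-6) - (-10), 2·(-4) - (-5))
  = (-13 + 9, -12 + 10, -8 + 5)
  = (-4, -2, -3)

(-4, -2, -3)


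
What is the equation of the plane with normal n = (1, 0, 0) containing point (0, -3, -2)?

The plane through P with normal n = (a, b, c) satisfies n·(r - P) = 0,
i.e. ax + by + cz = a·x₀ + b·y₀ + c·z₀.
d = 1·0 + 0·(-3) + 0·(-2)
  = 0 + 0 + 0
  = 0
Equation: x = 0

x = 0


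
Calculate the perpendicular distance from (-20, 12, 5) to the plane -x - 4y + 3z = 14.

distance = |a·x₀ + b·y₀ + c·z₀ - d| / √(a² + b² + c²)
  = |(-1)·(-20) + (-4)·12 + 3·5 - 14| / √((-1)² + (-4)² + 3²)
  = |20 - 48 + 15 - 14| / √(1 + 16 + 9)
  = |-27| / √26
  = 27 / 5.099
  ≈ 5.295

5.295


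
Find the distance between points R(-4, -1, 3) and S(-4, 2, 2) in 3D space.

d = √[(x₂-x₁)² + (y₂-y₁)² + (z₂-z₁)²]
  = √[0² + 3² + (-1)²]
  = √[0 + 9 + 1]
  = √10
  ≈ 3.162

3.162


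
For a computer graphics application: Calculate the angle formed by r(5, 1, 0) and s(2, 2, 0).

r·s = 5·2 + 1·2 + 0·0 = 10 + 2 + 0 = 12
|r| = √(5² + 1² + 0²) = √26 ≈ 5.099
|s| = √(2² + 2² + 0²) = √8 ≈ 2.828
cos θ = (r·s)/(|r||s|) = 12/(5.099·2.828) ≈ 0.8321
θ = arccos(0.8321) ≈ 33.69°

33.69°


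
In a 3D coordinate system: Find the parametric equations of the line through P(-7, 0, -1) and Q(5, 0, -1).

Direction vector d = Q - P = (5 + 7, 0 + 0, -1 + 1) = (12, 0, 0)
Parametric form r = P + t·d:
x = -7 + 12t, y = 0, z = -1

x = -7 + 12t, y = 0, z = -1


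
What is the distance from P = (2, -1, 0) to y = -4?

distance = |a·x₀ + b·y₀ + c·z₀ - d| / √(a² + b² + c²)
  = |0·2 + 1·(-1) + 0·0 - (-4)| / √(0² + 1² + 0²)
  = |0 - 1 + 0 + 4| / √(0 + 1 + 0)
  = |3| / √1
  = 3 / 1
  ≈ 3

3


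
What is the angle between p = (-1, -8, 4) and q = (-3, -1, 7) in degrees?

p·q = (-1)·(-3) + (-8)·(-1) + 4·7 = 3 + 8 + 28 = 39
|p| = √((-1)² + (-8)² + 4²) = √81 ≈ 9
|q| = √((-3)² + (-1)² + 7²) = √59 ≈ 7.681
cos θ = (p·q)/(|p||q|) = 39/(9·7.681) ≈ 0.5642
θ = arccos(0.5642) ≈ 55.66°

55.66°


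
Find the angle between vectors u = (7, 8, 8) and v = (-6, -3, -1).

u·v = 7·(-6) + 8·(-3) + 8·(-1) = -42 - 24 - 8 = -74
|u| = √(7² + 8² + 8²) = √177 ≈ 13.3
|v| = √((-6)² + (-3)² + (-1)²) = √46 ≈ 6.782
cos θ = (u·v)/(|u||v|) = -74/(13.3·6.782) ≈ -0.8201
θ = arccos(-0.8201) ≈ 145.1°

145.1°


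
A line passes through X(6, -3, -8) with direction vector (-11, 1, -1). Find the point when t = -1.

P(t) = X + t·d
  = (6 + (-11)·(-1), -3 + 1·(-1), -8 + (-1)·(-1))
  = (6 + 11, -3 - 1, -8 + 1)
  = (17, -4, -7)

(17, -4, -7)


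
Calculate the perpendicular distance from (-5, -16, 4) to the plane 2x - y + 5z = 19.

distance = |a·x₀ + b·y₀ + c·z₀ - d| / √(a² + b² + c²)
  = |2·(-5) + (-1)·(-16) + 5·4 - 19| / √(2² + (-1)² + 5²)
  = |-10 + 16 + 20 - 19| / √(4 + 1 + 25)
  = |7| / √30
  = 7 / 5.477
  ≈ 1.278

1.278


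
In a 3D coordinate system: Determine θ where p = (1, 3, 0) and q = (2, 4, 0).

p·q = 1·2 + 3·4 + 0·0 = 2 + 12 + 0 = 14
|p| = √(1² + 3² + 0²) = √10 ≈ 3.162
|q| = √(2² + 4² + 0²) = √20 ≈ 4.472
cos θ = (p·q)/(|p||q|) = 14/(3.162·4.472) ≈ 0.9899
θ = arccos(0.9899) ≈ 8.13°

8.13°


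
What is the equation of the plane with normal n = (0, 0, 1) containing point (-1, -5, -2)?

The plane through P with normal n = (a, b, c) satisfies n·(r - P) = 0,
i.e. ax + by + cz = a·x₀ + b·y₀ + c·z₀.
d = 0·(-1) + 0·(-5) + 1·(-2)
  = 0 + 0 - 2
  = -2
Equation: z = -2

z = -2


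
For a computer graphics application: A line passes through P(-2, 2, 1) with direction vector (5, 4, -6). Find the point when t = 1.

P(t) = P + t·d
  = (-2 + 5·1, 2 + 4·1, 1 + (-6)·1)
  = (-2 + 5, 2 + 4, 1 - 6)
  = (3, 6, -5)

(3, 6, -5)


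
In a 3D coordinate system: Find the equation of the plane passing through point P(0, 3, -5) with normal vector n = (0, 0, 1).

The plane through P with normal n = (a, b, c) satisfies n·(r - P) = 0,
i.e. ax + by + cz = a·x₀ + b·y₀ + c·z₀.
d = 0·0 + 0·3 + 1·(-5)
  = 0 + 0 - 5
  = -5
Equation: z = -5

z = -5


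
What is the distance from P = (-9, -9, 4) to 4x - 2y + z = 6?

distance = |a·x₀ + b·y₀ + c·z₀ - d| / √(a² + b² + c²)
  = |4·(-9) + (-2)·(-9) + 1·4 - 6| / √(4² + (-2)² + 1²)
  = |-36 + 18 + 4 - 6| / √(16 + 4 + 1)
  = |-20| / √21
  = 20 / 4.583
  ≈ 4.364

4.364


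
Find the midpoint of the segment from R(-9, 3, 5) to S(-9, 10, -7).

M = ((x₁+x₂)/2, (y₁+y₂)/2, (z₁+z₂)/2)
  = ((-9 - 9)/2, (3 + 10)/2, (5 - 7)/2)
  = (-18/2, 13/2, -2/2)
  = (-9, 6.5, -1)

(-9, 6.5, -1)


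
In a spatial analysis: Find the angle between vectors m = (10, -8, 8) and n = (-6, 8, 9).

m·n = 10·(-6) + (-8)·8 + 8·9 = -60 - 64 + 72 = -52
|m| = √(10² + (-8)² + 8²) = √228 ≈ 15.1
|n| = √((-6)² + 8² + 9²) = √181 ≈ 13.45
cos θ = (m·n)/(|m||n|) = -52/(15.1·13.45) ≈ -0.256
θ = arccos(-0.256) ≈ 104.8°

104.8°


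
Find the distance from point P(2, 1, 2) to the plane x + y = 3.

distance = |a·x₀ + b·y₀ + c·z₀ - d| / √(a² + b² + c²)
  = |1·2 + 1·1 + 0·2 - 3| / √(1² + 1² + 0²)
  = |2 + 1 + 0 - 3| / √(1 + 1 + 0)
  = |0| / √2
  = 0 / 1.414
  ≈ 0

0


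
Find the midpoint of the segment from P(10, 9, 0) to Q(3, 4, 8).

M = ((x₁+x₂)/2, (y₁+y₂)/2, (z₁+z₂)/2)
  = ((10 + 3)/2, (9 + 4)/2, (0 + 8)/2)
  = (13/2, 13/2, 8/2)
  = (6.5, 6.5, 4)

(6.5, 6.5, 4)


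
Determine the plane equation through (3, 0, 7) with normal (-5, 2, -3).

The plane through P with normal n = (a, b, c) satisfies n·(r - P) = 0,
i.e. ax + by + cz = a·x₀ + b·y₀ + c·z₀.
d = (-5)·3 + 2·0 + (-3)·7
  = -15 + 0 - 21
  = -36
Equation: -5x + 2y - 3z = -36

-5x + 2y - 3z = -36


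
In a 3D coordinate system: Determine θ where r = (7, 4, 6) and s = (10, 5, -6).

r·s = 7·10 + 4·5 + 6·(-6) = 70 + 20 - 36 = 54
|r| = √(7² + 4² + 6²) = √101 ≈ 10.05
|s| = √(10² + 5² + (-6)²) = √161 ≈ 12.69
cos θ = (r·s)/(|r||s|) = 54/(10.05·12.69) ≈ 0.4235
θ = arccos(0.4235) ≈ 64.95°

64.95°


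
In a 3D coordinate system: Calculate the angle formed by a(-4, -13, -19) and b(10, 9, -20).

a·b = (-4)·10 + (-13)·9 + (-19)·(-20) = -40 - 117 + 380 = 223
|a| = √((-4)² + (-13)² + (-19)²) = √546 ≈ 23.37
|b| = √(10² + 9² + (-20)²) = √581 ≈ 24.1
cos θ = (a·b)/(|a||b|) = 223/(23.37·24.1) ≈ 0.3959
θ = arccos(0.3959) ≈ 66.68°

66.68°


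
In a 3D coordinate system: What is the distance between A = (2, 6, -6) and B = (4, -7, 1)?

d = √[(x₂-x₁)² + (y₂-y₁)² + (z₂-z₁)²]
  = √[2² + (-13)² + 7²]
  = √[4 + 169 + 49]
  = √222
  ≈ 14.9

14.9


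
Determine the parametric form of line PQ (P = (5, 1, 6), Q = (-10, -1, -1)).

Direction vector d = Q - P = (-10 - 5, -1 - 1, -1 - 6) = (-15, -2, -7)
Parametric form r = P + t·d:
x = 5 - 15t, y = 1 - 2t, z = 6 - 7t

x = 5 - 15t, y = 1 - 2t, z = 6 - 7t


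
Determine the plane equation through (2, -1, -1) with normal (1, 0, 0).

The plane through P with normal n = (a, b, c) satisfies n·(r - P) = 0,
i.e. ax + by + cz = a·x₀ + b·y₀ + c·z₀.
d = 1·2 + 0·(-1) + 0·(-1)
  = 2 + 0 + 0
  = 2
Equation: x = 2

x = 2


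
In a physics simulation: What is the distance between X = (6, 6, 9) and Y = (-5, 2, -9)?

d = √[(x₂-x₁)² + (y₂-y₁)² + (z₂-z₁)²]
  = √[(-11)² + (-4)² + (-18)²]
  = √[121 + 16 + 324]
  = √461
  ≈ 21.47

21.47


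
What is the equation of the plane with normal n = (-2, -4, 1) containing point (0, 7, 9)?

The plane through P with normal n = (a, b, c) satisfies n·(r - P) = 0,
i.e. ax + by + cz = a·x₀ + b·y₀ + c·z₀.
d = (-2)·0 + (-4)·7 + 1·9
  = 0 - 28 + 9
  = -19
Equation: -2x - 4y + z = -19

-2x - 4y + z = -19


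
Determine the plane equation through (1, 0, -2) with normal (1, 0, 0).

The plane through P with normal n = (a, b, c) satisfies n·(r - P) = 0,
i.e. ax + by + cz = a·x₀ + b·y₀ + c·z₀.
d = 1·1 + 0·0 + 0·(-2)
  = 1 + 0 + 0
  = 1
Equation: x = 1

x = 1


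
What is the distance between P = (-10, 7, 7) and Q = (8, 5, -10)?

d = √[(x₂-x₁)² + (y₂-y₁)² + (z₂-z₁)²]
  = √[18² + (-2)² + (-17)²]
  = √[324 + 4 + 289]
  = √617
  ≈ 24.84

24.84


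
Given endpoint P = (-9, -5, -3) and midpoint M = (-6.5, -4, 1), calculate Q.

Q = 2M - P
  = (2·(-6.5) - (-9), 2·(-4) - (-5), 2·1 - (-3))
  = (-13 + 9, -8 + 5, 2 + 3)
  = (-4, -3, 5)

(-4, -3, 5)


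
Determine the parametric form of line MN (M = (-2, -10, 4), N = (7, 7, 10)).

Direction vector d = N - M = (7 + 2, 7 + 10, 10 - 4) = (9, 17, 6)
Parametric form r = M + t·d:
x = -2 + 9t, y = -10 + 17t, z = 4 + 6t

x = -2 + 9t, y = -10 + 17t, z = 4 + 6t


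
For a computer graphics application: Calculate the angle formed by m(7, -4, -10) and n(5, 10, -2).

m·n = 7·5 + (-4)·10 + (-10)·(-2) = 35 - 40 + 20 = 15
|m| = √(7² + (-4)² + (-10)²) = √165 ≈ 12.85
|n| = √(5² + 10² + (-2)²) = √129 ≈ 11.36
cos θ = (m·n)/(|m||n|) = 15/(12.85·11.36) ≈ 0.1028
θ = arccos(0.1028) ≈ 84.1°

84.1°


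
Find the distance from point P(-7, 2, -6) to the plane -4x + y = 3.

distance = |a·x₀ + b·y₀ + c·z₀ - d| / √(a² + b² + c²)
  = |(-4)·(-7) + 1·2 + 0·(-6) - 3| / √((-4)² + 1² + 0²)
  = |28 + 2 + 0 - 3| / √(16 + 1 + 0)
  = |27| / √17
  = 27 / 4.123
  ≈ 6.548

6.548


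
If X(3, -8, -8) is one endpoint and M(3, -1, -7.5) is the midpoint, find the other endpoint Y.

Y = 2M - X
  = (2·3 - 3, 2·(-1) - (-8), 2·(-7.5) - (-8))
  = (6 - 3, -2 + 8, -15 + 8)
  = (3, 6, -7)

(3, 6, -7)


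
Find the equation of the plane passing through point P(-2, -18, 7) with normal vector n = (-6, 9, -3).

The plane through P with normal n = (a, b, c) satisfies n·(r - P) = 0,
i.e. ax + by + cz = a·x₀ + b·y₀ + c·z₀.
d = (-6)·(-2) + 9·(-18) + (-3)·7
  = 12 - 162 - 21
  = -171
Equation: -6x + 9y - 3z = -171

-6x + 9y - 3z = -171


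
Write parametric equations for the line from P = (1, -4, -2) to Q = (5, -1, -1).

Direction vector d = Q - P = (5 - 1, -1 + 4, -1 + 2) = (4, 3, 1)
Parametric form r = P + t·d:
x = 1 + 4t, y = -4 + 3t, z = -2 + t

x = 1 + 4t, y = -4 + 3t, z = -2 + t


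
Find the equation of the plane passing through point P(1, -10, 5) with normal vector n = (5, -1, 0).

The plane through P with normal n = (a, b, c) satisfies n·(r - P) = 0,
i.e. ax + by + cz = a·x₀ + b·y₀ + c·z₀.
d = 5·1 + (-1)·(-10) + 0·5
  = 5 + 10 + 0
  = 15
Equation: 5x - y = 15

5x - y = 15


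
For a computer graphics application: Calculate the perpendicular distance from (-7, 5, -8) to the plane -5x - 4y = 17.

distance = |a·x₀ + b·y₀ + c·z₀ - d| / √(a² + b² + c²)
  = |(-5)·(-7) + (-4)·5 + 0·(-8) - 17| / √((-5)² + (-4)² + 0²)
  = |35 - 20 + 0 - 17| / √(25 + 16 + 0)
  = |-2| / √41
  = 2 / 6.403
  ≈ 0.3123

0.3123


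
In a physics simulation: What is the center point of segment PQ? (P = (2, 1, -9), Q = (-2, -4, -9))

M = ((x₁+x₂)/2, (y₁+y₂)/2, (z₁+z₂)/2)
  = ((2 - 2)/2, (1 - 4)/2, (-9 - 9)/2)
  = (0/2, -3/2, -18/2)
  = (0, -1.5, -9)

(0, -1.5, -9)


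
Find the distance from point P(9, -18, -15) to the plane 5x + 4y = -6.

distance = |a·x₀ + b·y₀ + c·z₀ - d| / √(a² + b² + c²)
  = |5·9 + 4·(-18) + 0·(-15) - (-6)| / √(5² + 4² + 0²)
  = |45 - 72 + 0 + 6| / √(25 + 16 + 0)
  = |-21| / √41
  = 21 / 6.403
  ≈ 3.28

3.28


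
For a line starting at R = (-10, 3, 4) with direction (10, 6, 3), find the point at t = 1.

P(t) = R + t·d
  = (-10 + 10·1, 3 + 6·1, 4 + 3·1)
  = (-10 + 10, 3 + 6, 4 + 3)
  = (0, 9, 7)

(0, 9, 7)


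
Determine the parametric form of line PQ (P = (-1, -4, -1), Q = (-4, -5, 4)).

Direction vector d = Q - P = (-4 + 1, -5 + 4, 4 + 1) = (-3, -1, 5)
Parametric form r = P + t·d:
x = -1 - 3t, y = -4 - t, z = -1 + 5t

x = -1 - 3t, y = -4 - t, z = -1 + 5t


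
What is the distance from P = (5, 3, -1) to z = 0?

distance = |a·x₀ + b·y₀ + c·z₀ - d| / √(a² + b² + c²)
  = |0·5 + 0·3 + 1·(-1) - 0| / √(0² + 0² + 1²)
  = |0 + 0 - 1 + 0| / √(0 + 0 + 1)
  = |-1| / √1
  = 1 / 1
  ≈ 1

1


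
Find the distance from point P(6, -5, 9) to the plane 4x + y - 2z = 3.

distance = |a·x₀ + b·y₀ + c·z₀ - d| / √(a² + b² + c²)
  = |4·6 + 1·(-5) + (-2)·9 - 3| / √(4² + 1² + (-2)²)
  = |24 - 5 - 18 - 3| / √(16 + 1 + 4)
  = |-2| / √21
  = 2 / 4.583
  ≈ 0.4364

0.4364


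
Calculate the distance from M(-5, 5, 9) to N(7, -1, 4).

d = √[(x₂-x₁)² + (y₂-y₁)² + (z₂-z₁)²]
  = √[12² + (-6)² + (-5)²]
  = √[144 + 36 + 25]
  = √205
  ≈ 14.32

14.32


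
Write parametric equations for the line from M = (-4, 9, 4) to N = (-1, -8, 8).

Direction vector d = N - M = (-1 + 4, -8 - 9, 8 - 4) = (3, -17, 4)
Parametric form r = M + t·d:
x = -4 + 3t, y = 9 - 17t, z = 4 + 4t

x = -4 + 3t, y = 9 - 17t, z = 4 + 4t


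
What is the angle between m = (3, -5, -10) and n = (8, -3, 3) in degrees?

m·n = 3·8 + (-5)·(-3) + (-10)·3 = 24 + 15 - 30 = 9
|m| = √(3² + (-5)² + (-10)²) = √134 ≈ 11.58
|n| = √(8² + (-3)² + 3²) = √82 ≈ 9.055
cos θ = (m·n)/(|m||n|) = 9/(11.58·9.055) ≈ 0.08586
θ = arccos(0.08586) ≈ 85.07°

85.07°


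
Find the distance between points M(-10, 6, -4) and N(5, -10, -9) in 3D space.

d = √[(x₂-x₁)² + (y₂-y₁)² + (z₂-z₁)²]
  = √[15² + (-16)² + (-5)²]
  = √[225 + 256 + 25]
  = √506
  ≈ 22.49

22.49


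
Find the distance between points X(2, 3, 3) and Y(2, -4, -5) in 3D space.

d = √[(x₂-x₁)² + (y₂-y₁)² + (z₂-z₁)²]
  = √[0² + (-7)² + (-8)²]
  = √[0 + 49 + 64]
  = √113
  ≈ 10.63

10.63


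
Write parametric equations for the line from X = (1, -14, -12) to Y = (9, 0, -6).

Direction vector d = Y - X = (9 - 1, 0 + 14, -6 + 12) = (8, 14, 6)
Parametric form r = X + t·d:
x = 1 + 8t, y = -14 + 14t, z = -12 + 6t

x = 1 + 8t, y = -14 + 14t, z = -12 + 6t


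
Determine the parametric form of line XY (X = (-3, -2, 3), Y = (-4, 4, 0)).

Direction vector d = Y - X = (-4 + 3, 4 + 2, 0 - 3) = (-1, 6, -3)
Parametric form r = X + t·d:
x = -3 - t, y = -2 + 6t, z = 3 - 3t

x = -3 - t, y = -2 + 6t, z = 3 - 3t


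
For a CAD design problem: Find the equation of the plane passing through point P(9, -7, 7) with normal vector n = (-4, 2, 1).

The plane through P with normal n = (a, b, c) satisfies n·(r - P) = 0,
i.e. ax + by + cz = a·x₀ + b·y₀ + c·z₀.
d = (-4)·9 + 2·(-7) + 1·7
  = -36 - 14 + 7
  = -43
Equation: -4x + 2y + z = -43

-4x + 2y + z = -43


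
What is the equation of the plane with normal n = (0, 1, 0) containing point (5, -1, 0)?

The plane through P with normal n = (a, b, c) satisfies n·(r - P) = 0,
i.e. ax + by + cz = a·x₀ + b·y₀ + c·z₀.
d = 0·5 + 1·(-1) + 0·0
  = 0 - 1 + 0
  = -1
Equation: y = -1

y = -1


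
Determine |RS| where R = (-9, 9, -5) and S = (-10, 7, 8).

d = √[(x₂-x₁)² + (y₂-y₁)² + (z₂-z₁)²]
  = √[(-1)² + (-2)² + 13²]
  = √[1 + 4 + 169]
  = √174
  ≈ 13.19

13.19


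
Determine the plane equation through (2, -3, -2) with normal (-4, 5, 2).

The plane through P with normal n = (a, b, c) satisfies n·(r - P) = 0,
i.e. ax + by + cz = a·x₀ + b·y₀ + c·z₀.
d = (-4)·2 + 5·(-3) + 2·(-2)
  = -8 - 15 - 4
  = -27
Equation: -4x + 5y + 2z = -27

-4x + 5y + 2z = -27


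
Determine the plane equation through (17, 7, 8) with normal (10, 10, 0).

The plane through P with normal n = (a, b, c) satisfies n·(r - P) = 0,
i.e. ax + by + cz = a·x₀ + b·y₀ + c·z₀.
d = 10·17 + 10·7 + 0·8
  = 170 + 70 + 0
  = 240
Equation: 10x + 10y = 240

10x + 10y = 240


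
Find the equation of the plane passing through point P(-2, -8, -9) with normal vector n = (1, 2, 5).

The plane through P with normal n = (a, b, c) satisfies n·(r - P) = 0,
i.e. ax + by + cz = a·x₀ + b·y₀ + c·z₀.
d = 1·(-2) + 2·(-8) + 5·(-9)
  = -2 - 16 - 45
  = -63
Equation: x + 2y + 5z = -63

x + 2y + 5z = -63


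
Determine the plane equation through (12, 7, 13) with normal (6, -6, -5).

The plane through P with normal n = (a, b, c) satisfies n·(r - P) = 0,
i.e. ax + by + cz = a·x₀ + b·y₀ + c·z₀.
d = 6·12 + (-6)·7 + (-5)·13
  = 72 - 42 - 65
  = -35
Equation: 6x - 6y - 5z = -35

6x - 6y - 5z = -35


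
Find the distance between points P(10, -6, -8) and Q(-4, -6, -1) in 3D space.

d = √[(x₂-x₁)² + (y₂-y₁)² + (z₂-z₁)²]
  = √[(-14)² + 0² + 7²]
  = √[196 + 0 + 49]
  = √245
  ≈ 15.65

15.65


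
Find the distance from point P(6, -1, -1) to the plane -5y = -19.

distance = |a·x₀ + b·y₀ + c·z₀ - d| / √(a² + b² + c²)
  = |0·6 + (-5)·(-1) + 0·(-1) - (-19)| / √(0² + (-5)² + 0²)
  = |0 + 5 + 0 + 19| / √(0 + 25 + 0)
  = |24| / √25
  = 24 / 5
  ≈ 4.8

4.8


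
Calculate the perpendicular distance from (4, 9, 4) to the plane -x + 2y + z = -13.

distance = |a·x₀ + b·y₀ + c·z₀ - d| / √(a² + b² + c²)
  = |(-1)·4 + 2·9 + 1·4 - (-13)| / √((-1)² + 2² + 1²)
  = |-4 + 18 + 4 + 13| / √(1 + 4 + 1)
  = |31| / √6
  = 31 / 2.449
  ≈ 12.66

12.66


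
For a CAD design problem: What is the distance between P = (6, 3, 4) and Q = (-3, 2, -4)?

d = √[(x₂-x₁)² + (y₂-y₁)² + (z₂-z₁)²]
  = √[(-9)² + (-1)² + (-8)²]
  = √[81 + 1 + 64]
  = √146
  ≈ 12.08

12.08


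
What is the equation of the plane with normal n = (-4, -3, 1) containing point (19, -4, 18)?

The plane through P with normal n = (a, b, c) satisfies n·(r - P) = 0,
i.e. ax + by + cz = a·x₀ + b·y₀ + c·z₀.
d = (-4)·19 + (-3)·(-4) + 1·18
  = -76 + 12 + 18
  = -46
Equation: -4x - 3y + z = -46

-4x - 3y + z = -46


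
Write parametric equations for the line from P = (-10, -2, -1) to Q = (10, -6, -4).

Direction vector d = Q - P = (10 + 10, -6 + 2, -4 + 1) = (20, -4, -3)
Parametric form r = P + t·d:
x = -10 + 20t, y = -2 - 4t, z = -1 - 3t

x = -10 + 20t, y = -2 - 4t, z = -1 - 3t


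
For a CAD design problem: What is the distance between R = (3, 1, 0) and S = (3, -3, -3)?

d = √[(x₂-x₁)² + (y₂-y₁)² + (z₂-z₁)²]
  = √[0² + (-4)² + (-3)²]
  = √[0 + 16 + 9]
  = √25
  ≈ 5

5


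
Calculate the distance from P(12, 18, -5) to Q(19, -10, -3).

d = √[(x₂-x₁)² + (y₂-y₁)² + (z₂-z₁)²]
  = √[7² + (-28)² + 2²]
  = √[49 + 784 + 4]
  = √837
  ≈ 28.93

28.93


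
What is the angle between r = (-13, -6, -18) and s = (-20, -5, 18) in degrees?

r·s = (-13)·(-20) + (-6)·(-5) + (-18)·18 = 260 + 30 - 324 = -34
|r| = √((-13)² + (-6)² + (-18)²) = √529 ≈ 23
|s| = √((-20)² + (-5)² + 18²) = √749 ≈ 27.37
cos θ = (r·s)/(|r||s|) = -34/(23·27.37) ≈ -0.05401
θ = arccos(-0.05401) ≈ 93.1°

93.1°


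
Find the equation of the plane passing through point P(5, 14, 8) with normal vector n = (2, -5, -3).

The plane through P with normal n = (a, b, c) satisfies n·(r - P) = 0,
i.e. ax + by + cz = a·x₀ + b·y₀ + c·z₀.
d = 2·5 + (-5)·14 + (-3)·8
  = 10 - 70 - 24
  = -84
Equation: 2x - 5y - 3z = -84

2x - 5y - 3z = -84


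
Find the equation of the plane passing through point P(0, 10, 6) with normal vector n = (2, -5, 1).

The plane through P with normal n = (a, b, c) satisfies n·(r - P) = 0,
i.e. ax + by + cz = a·x₀ + b·y₀ + c·z₀.
d = 2·0 + (-5)·10 + 1·6
  = 0 - 50 + 6
  = -44
Equation: 2x - 5y + z = -44

2x - 5y + z = -44


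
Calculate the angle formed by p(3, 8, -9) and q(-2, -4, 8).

p·q = 3·(-2) + 8·(-4) + (-9)·8 = -6 - 32 - 72 = -110
|p| = √(3² + 8² + (-9)²) = √154 ≈ 12.41
|q| = √((-2)² + (-4)² + 8²) = √84 ≈ 9.165
cos θ = (p·q)/(|p||q|) = -110/(12.41·9.165) ≈ -0.9671
θ = arccos(-0.9671) ≈ 165.3°

165.3°


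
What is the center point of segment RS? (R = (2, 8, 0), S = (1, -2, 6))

M = ((x₁+x₂)/2, (y₁+y₂)/2, (z₁+z₂)/2)
  = ((2 + 1)/2, (8 - 2)/2, (0 + 6)/2)
  = (3/2, 6/2, 6/2)
  = (1.5, 3, 3)

(1.5, 3, 3)


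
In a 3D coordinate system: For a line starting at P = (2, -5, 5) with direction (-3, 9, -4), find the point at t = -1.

P(t) = P + t·d
  = (2 + (-3)·(-1), -5 + 9·(-1), 5 + (-4)·(-1))
  = (2 + 3, -5 - 9, 5 + 4)
  = (5, -14, 9)

(5, -14, 9)


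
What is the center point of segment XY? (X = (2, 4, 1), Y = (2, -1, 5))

M = ((x₁+x₂)/2, (y₁+y₂)/2, (z₁+z₂)/2)
  = ((2 + 2)/2, (4 - 1)/2, (1 + 5)/2)
  = (4/2, 3/2, 6/2)
  = (2, 1.5, 3)

(2, 1.5, 3)


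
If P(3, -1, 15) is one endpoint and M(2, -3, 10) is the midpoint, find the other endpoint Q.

Q = 2M - P
  = (2·2 - 3, 2·(-3) - (-1), 2·10 - 15)
  = (4 - 3, -6 + 1, 20 - 15)
  = (1, -5, 5)

(1, -5, 5)


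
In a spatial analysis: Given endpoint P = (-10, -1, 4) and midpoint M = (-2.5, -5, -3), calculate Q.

Q = 2M - P
  = (2·(-2.5) - (-10), 2·(-5) - (-1), 2·(-3) - 4)
  = (-5 + 10, -10 + 1, -6 - 4)
  = (5, -9, -10)

(5, -9, -10)


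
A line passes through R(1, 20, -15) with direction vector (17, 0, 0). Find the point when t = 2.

P(t) = R + t·d
  = (1 + 17·2, 20 + 0·2, -15 + 0·2)
  = (1 + 34, 20 + 0, -15 + 0)
  = (35, 20, -15)

(35, 20, -15)


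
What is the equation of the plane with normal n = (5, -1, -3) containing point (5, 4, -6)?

The plane through P with normal n = (a, b, c) satisfies n·(r - P) = 0,
i.e. ax + by + cz = a·x₀ + b·y₀ + c·z₀.
d = 5·5 + (-1)·4 + (-3)·(-6)
  = 25 - 4 + 18
  = 39
Equation: 5x - y - 3z = 39

5x - y - 3z = 39


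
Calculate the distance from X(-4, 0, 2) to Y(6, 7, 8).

d = √[(x₂-x₁)² + (y₂-y₁)² + (z₂-z₁)²]
  = √[10² + 7² + 6²]
  = √[100 + 49 + 36]
  = √185
  ≈ 13.6

13.6


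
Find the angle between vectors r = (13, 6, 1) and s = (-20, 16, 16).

r·s = 13·(-20) + 6·16 + 1·16 = -260 + 96 + 16 = -148
|r| = √(13² + 6² + 1²) = √206 ≈ 14.35
|s| = √((-20)² + 16² + 16²) = √912 ≈ 30.2
cos θ = (r·s)/(|r||s|) = -148/(14.35·30.2) ≈ -0.3415
θ = arccos(-0.3415) ≈ 110°

110°


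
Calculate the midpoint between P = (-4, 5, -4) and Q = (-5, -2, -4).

M = ((x₁+x₂)/2, (y₁+y₂)/2, (z₁+z₂)/2)
  = ((-4 - 5)/2, (5 - 2)/2, (-4 - 4)/2)
  = (-9/2, 3/2, -8/2)
  = (-4.5, 1.5, -4)

(-4.5, 1.5, -4)


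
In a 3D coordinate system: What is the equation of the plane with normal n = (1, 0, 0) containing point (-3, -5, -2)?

The plane through P with normal n = (a, b, c) satisfies n·(r - P) = 0,
i.e. ax + by + cz = a·x₀ + b·y₀ + c·z₀.
d = 1·(-3) + 0·(-5) + 0·(-2)
  = -3 + 0 + 0
  = -3
Equation: x = -3

x = -3


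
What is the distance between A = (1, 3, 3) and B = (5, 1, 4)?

d = √[(x₂-x₁)² + (y₂-y₁)² + (z₂-z₁)²]
  = √[4² + (-2)² + 1²]
  = √[16 + 4 + 1]
  = √21
  ≈ 4.583

4.583


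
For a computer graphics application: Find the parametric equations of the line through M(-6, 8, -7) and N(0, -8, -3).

Direction vector d = N - M = (0 + 6, -8 - 8, -3 + 7) = (6, -16, 4)
Parametric form r = M + t·d:
x = -6 + 6t, y = 8 - 16t, z = -7 + 4t

x = -6 + 6t, y = 8 - 16t, z = -7 + 4t


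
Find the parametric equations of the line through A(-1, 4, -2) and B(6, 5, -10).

Direction vector d = B - A = (6 + 1, 5 - 4, -10 + 2) = (7, 1, -8)
Parametric form r = A + t·d:
x = -1 + 7t, y = 4 + t, z = -2 - 8t

x = -1 + 7t, y = 4 + t, z = -2 - 8t


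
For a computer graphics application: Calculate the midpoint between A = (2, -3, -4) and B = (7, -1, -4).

M = ((x₁+x₂)/2, (y₁+y₂)/2, (z₁+z₂)/2)
  = ((2 + 7)/2, (-3 - 1)/2, (-4 - 4)/2)
  = (9/2, -4/2, -8/2)
  = (4.5, -2, -4)

(4.5, -2, -4)


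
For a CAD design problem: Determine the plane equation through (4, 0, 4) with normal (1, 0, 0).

The plane through P with normal n = (a, b, c) satisfies n·(r - P) = 0,
i.e. ax + by + cz = a·x₀ + b·y₀ + c·z₀.
d = 1·4 + 0·0 + 0·4
  = 4 + 0 + 0
  = 4
Equation: x = 4

x = 4


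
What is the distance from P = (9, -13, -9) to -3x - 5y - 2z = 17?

distance = |a·x₀ + b·y₀ + c·z₀ - d| / √(a² + b² + c²)
  = |(-3)·9 + (-5)·(-13) + (-2)·(-9) - 17| / √((-3)² + (-5)² + (-2)²)
  = |-27 + 65 + 18 - 17| / √(9 + 25 + 4)
  = |39| / √38
  = 39 / 6.164
  ≈ 6.327

6.327


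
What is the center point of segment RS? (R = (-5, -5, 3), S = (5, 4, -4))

M = ((x₁+x₂)/2, (y₁+y₂)/2, (z₁+z₂)/2)
  = ((-5 + 5)/2, (-5 + 4)/2, (3 - 4)/2)
  = (0/2, -1/2, -1/2)
  = (0, -0.5, -0.5)

(0, -0.5, -0.5)


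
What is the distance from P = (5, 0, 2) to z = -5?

distance = |a·x₀ + b·y₀ + c·z₀ - d| / √(a² + b² + c²)
  = |0·5 + 0·0 + 1·2 - (-5)| / √(0² + 0² + 1²)
  = |0 + 0 + 2 + 5| / √(0 + 0 + 1)
  = |7| / √1
  = 7 / 1
  ≈ 7

7


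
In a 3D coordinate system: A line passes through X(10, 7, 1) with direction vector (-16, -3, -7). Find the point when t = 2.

P(t) = X + t·d
  = (10 + (-16)·2, 7 + (-3)·2, 1 + (-7)·2)
  = (10 - 32, 7 - 6, 1 - 14)
  = (-22, 1, -13)

(-22, 1, -13)


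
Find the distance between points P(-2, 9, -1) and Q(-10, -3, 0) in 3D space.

d = √[(x₂-x₁)² + (y₂-y₁)² + (z₂-z₁)²]
  = √[(-8)² + (-12)² + 1²]
  = √[64 + 144 + 1]
  = √209
  ≈ 14.46

14.46


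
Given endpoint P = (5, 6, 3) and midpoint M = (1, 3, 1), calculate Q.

Q = 2M - P
  = (2·1 - 5, 2·3 - 6, 2·1 - 3)
  = (2 - 5, 6 - 6, 2 - 3)
  = (-3, 0, -1)

(-3, 0, -1)


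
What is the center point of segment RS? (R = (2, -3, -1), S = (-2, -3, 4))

M = ((x₁+x₂)/2, (y₁+y₂)/2, (z₁+z₂)/2)
  = ((2 - 2)/2, (-3 - 3)/2, (-1 + 4)/2)
  = (0/2, -6/2, 3/2)
  = (0, -3, 1.5)

(0, -3, 1.5)


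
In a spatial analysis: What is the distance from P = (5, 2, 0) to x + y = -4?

distance = |a·x₀ + b·y₀ + c·z₀ - d| / √(a² + b² + c²)
  = |1·5 + 1·2 + 0·0 - (-4)| / √(1² + 1² + 0²)
  = |5 + 2 + 0 + 4| / √(1 + 1 + 0)
  = |11| / √2
  = 11 / 1.414
  ≈ 7.778

7.778


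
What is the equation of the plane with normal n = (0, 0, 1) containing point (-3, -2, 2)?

The plane through P with normal n = (a, b, c) satisfies n·(r - P) = 0,
i.e. ax + by + cz = a·x₀ + b·y₀ + c·z₀.
d = 0·(-3) + 0·(-2) + 1·2
  = 0 + 0 + 2
  = 2
Equation: z = 2

z = 2


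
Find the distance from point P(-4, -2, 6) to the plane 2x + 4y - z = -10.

distance = |a·x₀ + b·y₀ + c·z₀ - d| / √(a² + b² + c²)
  = |2·(-4) + 4·(-2) + (-1)·6 - (-10)| / √(2² + 4² + (-1)²)
  = |-8 - 8 - 6 + 10| / √(4 + 16 + 1)
  = |-12| / √21
  = 12 / 4.583
  ≈ 2.619

2.619


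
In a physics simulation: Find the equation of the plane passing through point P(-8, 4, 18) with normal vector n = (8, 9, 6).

The plane through P with normal n = (a, b, c) satisfies n·(r - P) = 0,
i.e. ax + by + cz = a·x₀ + b·y₀ + c·z₀.
d = 8·(-8) + 9·4 + 6·18
  = -64 + 36 + 108
  = 80
Equation: 8x + 9y + 6z = 80

8x + 9y + 6z = 80


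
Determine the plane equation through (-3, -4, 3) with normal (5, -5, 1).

The plane through P with normal n = (a, b, c) satisfies n·(r - P) = 0,
i.e. ax + by + cz = a·x₀ + b·y₀ + c·z₀.
d = 5·(-3) + (-5)·(-4) + 1·3
  = -15 + 20 + 3
  = 8
Equation: 5x - 5y + z = 8

5x - 5y + z = 8


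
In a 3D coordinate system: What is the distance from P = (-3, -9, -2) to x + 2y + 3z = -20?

distance = |a·x₀ + b·y₀ + c·z₀ - d| / √(a² + b² + c²)
  = |1·(-3) + 2·(-9) + 3·(-2) - (-20)| / √(1² + 2² + 3²)
  = |-3 - 18 - 6 + 20| / √(1 + 4 + 9)
  = |-7| / √14
  = 7 / 3.742
  ≈ 1.871

1.871


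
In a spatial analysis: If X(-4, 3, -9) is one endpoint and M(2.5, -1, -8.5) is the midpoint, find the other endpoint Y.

Y = 2M - X
  = (2·2.5 - (-4), 2·(-1) - 3, 2·(-8.5) - (-9))
  = (5 + 4, -2 - 3, -17 + 9)
  = (9, -5, -8)

(9, -5, -8)


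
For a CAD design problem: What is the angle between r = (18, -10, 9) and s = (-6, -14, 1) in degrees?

r·s = 18·(-6) + (-10)·(-14) + 9·1 = -108 + 140 + 9 = 41
|r| = √(18² + (-10)² + 9²) = √505 ≈ 22.47
|s| = √((-6)² + (-14)² + 1²) = √233 ≈ 15.26
cos θ = (r·s)/(|r||s|) = 41/(22.47·15.26) ≈ 0.1195
θ = arccos(0.1195) ≈ 83.14°

83.14°


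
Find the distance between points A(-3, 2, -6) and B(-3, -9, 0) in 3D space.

d = √[(x₂-x₁)² + (y₂-y₁)² + (z₂-z₁)²]
  = √[0² + (-11)² + 6²]
  = √[0 + 121 + 36]
  = √157
  ≈ 12.53

12.53


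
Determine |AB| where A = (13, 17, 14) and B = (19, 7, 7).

d = √[(x₂-x₁)² + (y₂-y₁)² + (z₂-z₁)²]
  = √[6² + (-10)² + (-7)²]
  = √[36 + 100 + 49]
  = √185
  ≈ 13.6

13.6


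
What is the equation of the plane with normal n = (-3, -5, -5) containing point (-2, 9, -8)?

The plane through P with normal n = (a, b, c) satisfies n·(r - P) = 0,
i.e. ax + by + cz = a·x₀ + b·y₀ + c·z₀.
d = (-3)·(-2) + (-5)·9 + (-5)·(-8)
  = 6 - 45 + 40
  = 1
Equation: -3x - 5y - 5z = 1

-3x - 5y - 5z = 1


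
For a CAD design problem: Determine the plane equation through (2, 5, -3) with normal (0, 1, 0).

The plane through P with normal n = (a, b, c) satisfies n·(r - P) = 0,
i.e. ax + by + cz = a·x₀ + b·y₀ + c·z₀.
d = 0·2 + 1·5 + 0·(-3)
  = 0 + 5 + 0
  = 5
Equation: y = 5

y = 5


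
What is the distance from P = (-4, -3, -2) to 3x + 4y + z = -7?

distance = |a·x₀ + b·y₀ + c·z₀ - d| / √(a² + b² + c²)
  = |3·(-4) + 4·(-3) + 1·(-2) - (-7)| / √(3² + 4² + 1²)
  = |-12 - 12 - 2 + 7| / √(9 + 16 + 1)
  = |-19| / √26
  = 19 / 5.099
  ≈ 3.726

3.726


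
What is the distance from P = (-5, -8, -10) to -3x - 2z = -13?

distance = |a·x₀ + b·y₀ + c·z₀ - d| / √(a² + b² + c²)
  = |(-3)·(-5) + 0·(-8) + (-2)·(-10) - (-13)| / √((-3)² + 0² + (-2)²)
  = |15 + 0 + 20 + 13| / √(9 + 0 + 4)
  = |48| / √13
  = 48 / 3.606
  ≈ 13.31

13.31


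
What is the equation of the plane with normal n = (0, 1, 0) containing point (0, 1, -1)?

The plane through P with normal n = (a, b, c) satisfies n·(r - P) = 0,
i.e. ax + by + cz = a·x₀ + b·y₀ + c·z₀.
d = 0·0 + 1·1 + 0·(-1)
  = 0 + 1 + 0
  = 1
Equation: y = 1

y = 1


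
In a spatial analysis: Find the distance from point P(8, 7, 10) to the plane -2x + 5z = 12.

distance = |a·x₀ + b·y₀ + c·z₀ - d| / √(a² + b² + c²)
  = |(-2)·8 + 0·7 + 5·10 - 12| / √((-2)² + 0² + 5²)
  = |-16 + 0 + 50 - 12| / √(4 + 0 + 25)
  = |22| / √29
  = 22 / 5.385
  ≈ 4.085

4.085


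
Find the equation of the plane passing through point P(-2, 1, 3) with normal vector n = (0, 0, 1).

The plane through P with normal n = (a, b, c) satisfies n·(r - P) = 0,
i.e. ax + by + cz = a·x₀ + b·y₀ + c·z₀.
d = 0·(-2) + 0·1 + 1·3
  = 0 + 0 + 3
  = 3
Equation: z = 3

z = 3


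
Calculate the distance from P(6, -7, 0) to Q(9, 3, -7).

d = √[(x₂-x₁)² + (y₂-y₁)² + (z₂-z₁)²]
  = √[3² + 10² + (-7)²]
  = √[9 + 100 + 49]
  = √158
  ≈ 12.57

12.57


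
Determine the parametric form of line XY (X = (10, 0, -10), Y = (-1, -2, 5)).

Direction vector d = Y - X = (-1 - 10, -2 + 0, 5 + 10) = (-11, -2, 15)
Parametric form r = X + t·d:
x = 10 - 11t, y = 0 - 2t, z = -10 + 15t

x = 10 - 11t, y = 0 - 2t, z = -10 + 15t


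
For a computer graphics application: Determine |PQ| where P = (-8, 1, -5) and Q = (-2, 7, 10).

d = √[(x₂-x₁)² + (y₂-y₁)² + (z₂-z₁)²]
  = √[6² + 6² + 15²]
  = √[36 + 36 + 225]
  = √297
  ≈ 17.23

17.23


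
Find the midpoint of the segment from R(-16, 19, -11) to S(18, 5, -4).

M = ((x₁+x₂)/2, (y₁+y₂)/2, (z₁+z₂)/2)
  = ((-16 + 18)/2, (19 + 5)/2, (-11 - 4)/2)
  = (2/2, 24/2, -15/2)
  = (1, 12, -7.5)

(1, 12, -7.5)


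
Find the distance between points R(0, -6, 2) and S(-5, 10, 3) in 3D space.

d = √[(x₂-x₁)² + (y₂-y₁)² + (z₂-z₁)²]
  = √[(-5)² + 16² + 1²]
  = √[25 + 256 + 1]
  = √282
  ≈ 16.79

16.79


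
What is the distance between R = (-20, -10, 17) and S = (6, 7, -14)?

d = √[(x₂-x₁)² + (y₂-y₁)² + (z₂-z₁)²]
  = √[26² + 17² + (-31)²]
  = √[676 + 289 + 961]
  = √1926
  ≈ 43.89

43.89


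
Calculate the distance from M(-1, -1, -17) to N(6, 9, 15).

d = √[(x₂-x₁)² + (y₂-y₁)² + (z₂-z₁)²]
  = √[7² + 10² + 32²]
  = √[49 + 100 + 1024]
  = √1173
  ≈ 34.25

34.25


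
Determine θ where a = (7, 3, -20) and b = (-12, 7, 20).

a·b = 7·(-12) + 3·7 + (-20)·20 = -84 + 21 - 400 = -463
|a| = √(7² + 3² + (-20)²) = √458 ≈ 21.4
|b| = √((-12)² + 7² + 20²) = √593 ≈ 24.35
cos θ = (a·b)/(|a||b|) = -463/(21.4·24.35) ≈ -0.8884
θ = arccos(-0.8884) ≈ 152.7°

152.7°


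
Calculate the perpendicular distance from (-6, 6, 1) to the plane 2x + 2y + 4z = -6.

distance = |a·x₀ + b·y₀ + c·z₀ - d| / √(a² + b² + c²)
  = |2·(-6) + 2·6 + 4·1 - (-6)| / √(2² + 2² + 4²)
  = |-12 + 12 + 4 + 6| / √(4 + 4 + 16)
  = |10| / √24
  = 10 / 4.899
  ≈ 2.041

2.041


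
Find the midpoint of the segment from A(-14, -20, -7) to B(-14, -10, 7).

M = ((x₁+x₂)/2, (y₁+y₂)/2, (z₁+z₂)/2)
  = ((-14 - 14)/2, (-20 - 10)/2, (-7 + 7)/2)
  = (-28/2, -30/2, 0/2)
  = (-14, -15, 0)

(-14, -15, 0)


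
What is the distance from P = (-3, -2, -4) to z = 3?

distance = |a·x₀ + b·y₀ + c·z₀ - d| / √(a² + b² + c²)
  = |0·(-3) + 0·(-2) + 1·(-4) - 3| / √(0² + 0² + 1²)
  = |0 + 0 - 4 - 3| / √(0 + 0 + 1)
  = |-7| / √1
  = 7 / 1
  ≈ 7

7


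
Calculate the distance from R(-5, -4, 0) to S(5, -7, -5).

d = √[(x₂-x₁)² + (y₂-y₁)² + (z₂-z₁)²]
  = √[10² + (-3)² + (-5)²]
  = √[100 + 9 + 25]
  = √134
  ≈ 11.58

11.58


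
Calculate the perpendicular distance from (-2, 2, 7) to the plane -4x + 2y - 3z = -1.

distance = |a·x₀ + b·y₀ + c·z₀ - d| / √(a² + b² + c²)
  = |(-4)·(-2) + 2·2 + (-3)·7 - (-1)| / √((-4)² + 2² + (-3)²)
  = |8 + 4 - 21 + 1| / √(16 + 4 + 9)
  = |-8| / √29
  = 8 / 5.385
  ≈ 1.486

1.486


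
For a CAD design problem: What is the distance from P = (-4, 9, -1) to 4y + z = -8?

distance = |a·x₀ + b·y₀ + c·z₀ - d| / √(a² + b² + c²)
  = |0·(-4) + 4·9 + 1·(-1) - (-8)| / √(0² + 4² + 1²)
  = |0 + 36 - 1 + 8| / √(0 + 16 + 1)
  = |43| / √17
  = 43 / 4.123
  ≈ 10.43

10.43


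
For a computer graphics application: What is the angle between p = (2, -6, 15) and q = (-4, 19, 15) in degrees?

p·q = 2·(-4) + (-6)·19 + 15·15 = -8 - 114 + 225 = 103
|p| = √(2² + (-6)² + 15²) = √265 ≈ 16.28
|q| = √((-4)² + 19² + 15²) = √602 ≈ 24.54
cos θ = (p·q)/(|p||q|) = 103/(16.28·24.54) ≈ 0.2579
θ = arccos(0.2579) ≈ 75.06°

75.06°


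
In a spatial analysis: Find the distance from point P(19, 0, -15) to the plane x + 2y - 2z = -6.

distance = |a·x₀ + b·y₀ + c·z₀ - d| / √(a² + b² + c²)
  = |1·19 + 2·0 + (-2)·(-15) - (-6)| / √(1² + 2² + (-2)²)
  = |19 + 0 + 30 + 6| / √(1 + 4 + 4)
  = |55| / √9
  = 55 / 3
  ≈ 18.33

18.33


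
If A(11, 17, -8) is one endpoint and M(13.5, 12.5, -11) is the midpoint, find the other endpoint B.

B = 2M - A
  = (2·13.5 - 11, 2·12.5 - 17, 2·(-11) - (-8))
  = (27 - 11, 25 - 17, -22 + 8)
  = (16, 8, -14)

(16, 8, -14)


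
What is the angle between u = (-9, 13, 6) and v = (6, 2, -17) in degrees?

u·v = (-9)·6 + 13·2 + 6·(-17) = -54 + 26 - 102 = -130
|u| = √((-9)² + 13² + 6²) = √286 ≈ 16.91
|v| = √(6² + 2² + (-17)²) = √329 ≈ 18.14
cos θ = (u·v)/(|u||v|) = -130/(16.91·18.14) ≈ -0.4238
θ = arccos(-0.4238) ≈ 115.1°

115.1°


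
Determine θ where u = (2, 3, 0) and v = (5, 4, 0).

u·v = 2·5 + 3·4 + 0·0 = 10 + 12 + 0 = 22
|u| = √(2² + 3² + 0²) = √13 ≈ 3.606
|v| = √(5² + 4² + 0²) = √41 ≈ 6.403
cos θ = (u·v)/(|u||v|) = 22/(3.606·6.403) ≈ 0.9529
θ = arccos(0.9529) ≈ 17.65°

17.65°


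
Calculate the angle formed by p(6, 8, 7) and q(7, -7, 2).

p·q = 6·7 + 8·(-7) + 7·2 = 42 - 56 + 14 = 0
|p| = √(6² + 8² + 7²) = √149 ≈ 12.21
|q| = √(7² + (-7)² + 2²) = √102 ≈ 10.1
cos θ = (p·q)/(|p||q|) = 0/(12.21·10.1) ≈ 0
θ = arccos(0) ≈ 90°

90°


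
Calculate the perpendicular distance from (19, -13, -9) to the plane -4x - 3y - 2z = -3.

distance = |a·x₀ + b·y₀ + c·z₀ - d| / √(a² + b² + c²)
  = |(-4)·19 + (-3)·(-13) + (-2)·(-9) - (-3)| / √((-4)² + (-3)² + (-2)²)
  = |-76 + 39 + 18 + 3| / √(16 + 9 + 4)
  = |-16| / √29
  = 16 / 5.385
  ≈ 2.971

2.971
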